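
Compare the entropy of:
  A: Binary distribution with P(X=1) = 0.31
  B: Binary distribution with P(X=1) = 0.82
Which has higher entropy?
A

For binary distributions, entropy is maximized at p=0.5 and decreases as p moves toward 0 or 1.

H(A) = H(0.31) = 0.8932 bits
H(B) = H(0.82) = 0.6801 bits

Distribution A (p=0.31) is closer to uniform (p=0.5), so it has higher entropy.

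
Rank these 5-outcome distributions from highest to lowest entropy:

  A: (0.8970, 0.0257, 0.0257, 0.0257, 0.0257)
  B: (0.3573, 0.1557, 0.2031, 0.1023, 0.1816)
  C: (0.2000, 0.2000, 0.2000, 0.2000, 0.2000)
C > B > A

Key insight: Entropy is maximized by uniform distributions and minimized by concentrated distributions.

- Uniform distributions have maximum entropy log₂(5) = 2.3219 bits
- The more "peaked" or concentrated a distribution, the lower its entropy

Entropies:
  H(A) = 0.6844 bits
  H(B) = 2.1988 bits
  H(C) = 2.3219 bits

Ranking: C > B > A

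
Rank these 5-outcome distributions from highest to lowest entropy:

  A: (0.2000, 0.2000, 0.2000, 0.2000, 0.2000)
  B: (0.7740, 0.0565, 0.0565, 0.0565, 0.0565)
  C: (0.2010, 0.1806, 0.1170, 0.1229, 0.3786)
A > C > B

Key insight: Entropy is maximized by uniform distributions and minimized by concentrated distributions.

- Uniform distributions have maximum entropy log₂(5) = 2.3219 bits
- The more "peaked" or concentrated a distribution, the lower its entropy

Entropies:
  H(A) = 2.3219 bits
  H(B) = 1.2230 bits
  H(C) = 2.1754 bits

Ranking: A > C > B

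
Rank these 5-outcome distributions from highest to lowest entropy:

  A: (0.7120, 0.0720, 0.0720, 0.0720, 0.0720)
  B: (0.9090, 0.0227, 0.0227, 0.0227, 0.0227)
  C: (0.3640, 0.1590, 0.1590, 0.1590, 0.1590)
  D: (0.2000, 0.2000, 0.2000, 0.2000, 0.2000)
D > C > A > B

Key insight: Entropy is maximized by uniform distributions and minimized by concentrated distributions.

Entropies:
  H(A) = 1.4421 bits
  H(B) = 0.6218 bits
  H(C) = 2.2180 bits
  H(D) = 2.3219 bits

Ranking: D > C > A > B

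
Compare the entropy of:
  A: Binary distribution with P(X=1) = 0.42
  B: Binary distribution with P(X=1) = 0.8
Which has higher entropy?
A

For binary distributions, entropy is maximized at p=0.5 and decreases as p moves toward 0 or 1.

H(A) = H(0.42) = 0.9815 bits
H(B) = H(0.8) = 0.7219 bits

Distribution A (p=0.42) is closer to uniform (p=0.5), so it has higher entropy.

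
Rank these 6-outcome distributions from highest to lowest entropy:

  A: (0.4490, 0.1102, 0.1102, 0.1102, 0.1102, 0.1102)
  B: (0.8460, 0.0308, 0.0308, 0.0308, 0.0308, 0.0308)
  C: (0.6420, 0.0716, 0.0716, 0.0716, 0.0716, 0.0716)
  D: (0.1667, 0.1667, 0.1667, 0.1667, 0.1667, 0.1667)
D > A > C > B

Key insight: Entropy is maximized by uniform distributions and minimized by concentrated distributions.

Entropies:
  H(A) = 2.2719 bits
  H(B) = 0.9773 bits
  H(C) = 1.7723 bits
  H(D) = 2.5850 bits

Ranking: D > A > C > B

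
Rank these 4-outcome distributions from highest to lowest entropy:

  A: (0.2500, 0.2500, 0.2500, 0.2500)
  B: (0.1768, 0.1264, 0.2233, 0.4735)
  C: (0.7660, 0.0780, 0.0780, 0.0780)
A > B > C

Key insight: Entropy is maximized by uniform distributions and minimized by concentrated distributions.

- Uniform distributions have maximum entropy log₂(4) = 2.0000 bits
- The more "peaked" or concentrated a distribution, the lower its entropy

Entropies:
  H(A) = 2.0000 bits
  H(B) = 1.8128 bits
  H(C) = 1.1558 bits

Ranking: A > B > C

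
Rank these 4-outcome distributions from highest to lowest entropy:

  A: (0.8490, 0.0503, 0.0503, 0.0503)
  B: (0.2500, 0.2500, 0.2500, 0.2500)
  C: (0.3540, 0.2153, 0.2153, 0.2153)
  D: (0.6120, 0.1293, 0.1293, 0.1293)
B > C > D > A

Key insight: Entropy is maximized by uniform distributions and minimized by concentrated distributions.

Entropies:
  H(A) = 0.8517 bits
  H(B) = 2.0000 bits
  H(C) = 1.9615 bits
  H(D) = 1.5785 bits

Ranking: B > C > D > A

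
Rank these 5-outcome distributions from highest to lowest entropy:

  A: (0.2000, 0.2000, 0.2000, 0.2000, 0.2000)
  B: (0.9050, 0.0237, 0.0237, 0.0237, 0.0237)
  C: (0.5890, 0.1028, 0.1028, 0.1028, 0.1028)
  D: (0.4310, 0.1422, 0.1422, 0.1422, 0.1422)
A > D > C > B

Key insight: Entropy is maximized by uniform distributions and minimized by concentrated distributions.

Entropies:
  H(A) = 2.3219 bits
  H(B) = 0.6429 bits
  H(C) = 1.7990 bits
  H(D) = 2.1242 bits

Ranking: A > D > C > B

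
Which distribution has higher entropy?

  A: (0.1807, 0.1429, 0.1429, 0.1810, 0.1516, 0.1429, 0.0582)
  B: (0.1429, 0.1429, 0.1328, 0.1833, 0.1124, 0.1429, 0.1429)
B

Both distributions are close to uniform, making this a harder comparison.

H(A) = 2.7468 bits
H(B) = 2.7942 bits

The distribution closer to uniform has higher entropy.
Answer: B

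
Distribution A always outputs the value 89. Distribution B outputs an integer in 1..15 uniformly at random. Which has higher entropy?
B

A is deterministic, so H(A) = 0. B is uniform over 15 outcomes, so H(B) = log₂(15) = 3.907 bits. Any distribution with genuine randomness has higher entropy than a deterministic one.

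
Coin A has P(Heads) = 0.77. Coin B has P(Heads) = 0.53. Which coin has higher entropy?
B

For binary distributions, entropy is maximized at p=0.5 and decreases as p moves toward 0 or 1.

H(A) = H(0.77) = 0.7780 bits
H(B) = H(0.53) = 0.9974 bits

Distribution B (p=0.53) is closer to uniform (p=0.5), so it has higher entropy.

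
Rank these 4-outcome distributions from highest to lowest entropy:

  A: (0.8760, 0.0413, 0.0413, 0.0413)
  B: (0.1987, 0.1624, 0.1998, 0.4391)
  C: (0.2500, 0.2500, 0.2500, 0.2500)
C > B > A

Key insight: Entropy is maximized by uniform distributions and minimized by concentrated distributions.

- Uniform distributions have maximum entropy log₂(4) = 2.0000 bits
- The more "peaked" or concentrated a distribution, the lower its entropy

Entropies:
  H(A) = 0.7373 bits
  H(B) = 1.8747 bits
  H(C) = 2.0000 bits

Ranking: C > B > A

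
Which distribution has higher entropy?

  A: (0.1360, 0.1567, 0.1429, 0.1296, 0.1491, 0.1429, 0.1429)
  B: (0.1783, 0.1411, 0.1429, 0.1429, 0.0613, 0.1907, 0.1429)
A

Both distributions are close to uniform, making this a harder comparison.

H(A) = 2.8051 bits
H(B) = 2.7482 bits

The distribution closer to uniform has higher entropy.
Answer: A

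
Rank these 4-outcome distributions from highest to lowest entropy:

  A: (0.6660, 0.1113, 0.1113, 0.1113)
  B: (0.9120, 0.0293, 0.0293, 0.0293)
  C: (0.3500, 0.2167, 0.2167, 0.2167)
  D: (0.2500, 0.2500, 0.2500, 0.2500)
D > C > A > B

Key insight: Entropy is maximized by uniform distributions and minimized by concentrated distributions.

Entropies:
  H(A) = 1.4483 bits
  H(B) = 0.5692 bits
  H(C) = 1.9643 bits
  H(D) = 2.0000 bits

Ranking: D > C > A > B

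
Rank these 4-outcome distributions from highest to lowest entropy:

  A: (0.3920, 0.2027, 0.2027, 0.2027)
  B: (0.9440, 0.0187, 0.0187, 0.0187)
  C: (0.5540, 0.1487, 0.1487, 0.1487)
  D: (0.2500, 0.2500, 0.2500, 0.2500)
D > A > C > B

Key insight: Entropy is maximized by uniform distributions and minimized by concentrated distributions.

Entropies:
  H(A) = 1.9297 bits
  H(B) = 0.4001 bits
  H(C) = 1.6985 bits
  H(D) = 2.0000 bits

Ranking: D > A > C > B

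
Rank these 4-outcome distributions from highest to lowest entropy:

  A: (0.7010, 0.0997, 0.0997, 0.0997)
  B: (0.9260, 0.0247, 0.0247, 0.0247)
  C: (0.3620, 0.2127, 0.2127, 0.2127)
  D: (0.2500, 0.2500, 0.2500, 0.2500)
D > C > A > B

Key insight: Entropy is maximized by uniform distributions and minimized by concentrated distributions.

Entropies:
  H(A) = 1.3540 bits
  H(B) = 0.4980 bits
  H(C) = 1.9555 bits
  H(D) = 2.0000 bits

Ranking: D > C > A > B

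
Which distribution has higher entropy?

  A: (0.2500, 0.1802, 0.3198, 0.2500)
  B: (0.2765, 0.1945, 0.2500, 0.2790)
B

Both distributions are close to uniform, making this a harder comparison.

H(A) = 1.9715 bits
H(B) = 1.9861 bits

The distribution closer to uniform has higher entropy.
Answer: B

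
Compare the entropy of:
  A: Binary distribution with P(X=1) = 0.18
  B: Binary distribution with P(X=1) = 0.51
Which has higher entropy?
B

For binary distributions, entropy is maximized at p=0.5 and decreases as p moves toward 0 or 1.

H(A) = H(0.18) = 0.6801 bits
H(B) = H(0.51) = 0.9997 bits

Distribution B (p=0.51) is closer to uniform (p=0.5), so it has higher entropy.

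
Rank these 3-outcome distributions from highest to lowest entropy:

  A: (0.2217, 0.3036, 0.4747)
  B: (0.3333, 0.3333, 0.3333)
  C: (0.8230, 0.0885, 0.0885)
B > A > C

Key insight: Entropy is maximized by uniform distributions and minimized by concentrated distributions.

- Uniform distributions have maximum entropy log₂(3) = 1.5850 bits
- The more "peaked" or concentrated a distribution, the lower its entropy

Entropies:
  H(A) = 1.5142 bits
  H(B) = 1.5850 bits
  H(C) = 0.8505 bits

Ranking: B > A > C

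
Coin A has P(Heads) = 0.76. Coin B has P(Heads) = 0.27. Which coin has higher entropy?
B

For binary distributions, entropy is maximized at p=0.5 and decreases as p moves toward 0 or 1.

H(A) = H(0.76) = 0.7950 bits
H(B) = H(0.27) = 0.8415 bits

Distribution B (p=0.27) is closer to uniform (p=0.5), so it has higher entropy.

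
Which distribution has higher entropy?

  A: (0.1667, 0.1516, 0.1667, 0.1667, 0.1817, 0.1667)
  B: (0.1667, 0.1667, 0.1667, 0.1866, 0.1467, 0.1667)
A

Both distributions are close to uniform, making this a harder comparison.

H(A) = 2.5830 bits
H(B) = 2.5815 bits

The distribution closer to uniform has higher entropy.
Answer: A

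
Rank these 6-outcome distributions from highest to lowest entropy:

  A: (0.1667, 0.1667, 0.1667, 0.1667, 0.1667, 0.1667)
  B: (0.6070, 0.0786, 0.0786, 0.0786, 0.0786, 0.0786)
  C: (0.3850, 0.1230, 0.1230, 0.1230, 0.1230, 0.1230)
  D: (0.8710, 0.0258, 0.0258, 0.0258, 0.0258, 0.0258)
A > C > B > D

Key insight: Entropy is maximized by uniform distributions and minimized by concentrated distributions.

Entropies:
  H(A) = 2.5850 bits
  H(B) = 1.8792 bits
  H(C) = 2.3895 bits
  H(D) = 0.8542 bits

Ranking: A > C > B > D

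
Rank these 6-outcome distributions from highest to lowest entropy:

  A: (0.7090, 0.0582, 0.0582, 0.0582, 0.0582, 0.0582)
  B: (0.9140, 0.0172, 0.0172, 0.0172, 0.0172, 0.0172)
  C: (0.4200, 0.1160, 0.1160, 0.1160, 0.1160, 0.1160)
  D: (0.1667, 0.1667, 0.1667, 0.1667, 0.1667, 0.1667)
D > C > A > B

Key insight: Entropy is maximized by uniform distributions and minimized by concentrated distributions.

Entropies:
  H(A) = 1.5457 bits
  H(B) = 0.6227 bits
  H(C) = 2.3282 bits
  H(D) = 2.5850 bits

Ranking: D > C > A > B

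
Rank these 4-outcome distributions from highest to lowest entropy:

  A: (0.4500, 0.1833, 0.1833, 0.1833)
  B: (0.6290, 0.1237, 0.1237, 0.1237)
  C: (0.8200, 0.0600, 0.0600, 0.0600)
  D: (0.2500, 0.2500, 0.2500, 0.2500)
D > A > B > C

Key insight: Entropy is maximized by uniform distributions and minimized by concentrated distributions.

Entropies:
  H(A) = 1.8645 bits
  H(B) = 1.5395 bits
  H(C) = 0.9654 bits
  H(D) = 2.0000 bits

Ranking: D > A > B > C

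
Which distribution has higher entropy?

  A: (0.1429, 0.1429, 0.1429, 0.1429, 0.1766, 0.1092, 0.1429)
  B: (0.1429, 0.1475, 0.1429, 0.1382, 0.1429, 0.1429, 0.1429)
B

Both distributions are close to uniform, making this a harder comparison.

H(A) = 2.7958 bits
H(B) = 2.8071 bits

The distribution closer to uniform has higher entropy.
Answer: B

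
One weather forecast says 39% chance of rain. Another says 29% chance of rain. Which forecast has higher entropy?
39% forecast

Treat each forecast as a Bernoulli distribution. Binary entropy is maximized at p=0.5 and falls off symmetrically toward 0 or 1. The 39% forecast is closer to 50%, so it is more uncertain. H(39%) ≈ 0.965 bits, H(29%) ≈ 0.869 bits.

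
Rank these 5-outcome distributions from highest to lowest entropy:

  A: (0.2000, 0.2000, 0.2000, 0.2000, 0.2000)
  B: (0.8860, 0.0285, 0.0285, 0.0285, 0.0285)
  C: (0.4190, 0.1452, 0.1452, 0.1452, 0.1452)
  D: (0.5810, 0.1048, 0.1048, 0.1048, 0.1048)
A > C > D > B

Key insight: Entropy is maximized by uniform distributions and minimized by concentrated distributions.

Entropies:
  H(A) = 2.3219 bits
  H(B) = 0.7399 bits
  H(C) = 2.1430 bits
  H(D) = 1.8190 bits

Ranking: A > C > D > B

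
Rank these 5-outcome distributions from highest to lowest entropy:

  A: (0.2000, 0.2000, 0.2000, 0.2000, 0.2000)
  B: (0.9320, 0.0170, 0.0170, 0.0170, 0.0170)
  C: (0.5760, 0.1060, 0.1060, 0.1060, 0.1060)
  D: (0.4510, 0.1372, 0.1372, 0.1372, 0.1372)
A > D > C > B

Key insight: Entropy is maximized by uniform distributions and minimized by concentrated distributions.

Entropies:
  H(A) = 2.3219 bits
  H(B) = 0.4944 bits
  H(C) = 1.8313 bits
  H(D) = 2.0911 bits

Ranking: A > D > C > B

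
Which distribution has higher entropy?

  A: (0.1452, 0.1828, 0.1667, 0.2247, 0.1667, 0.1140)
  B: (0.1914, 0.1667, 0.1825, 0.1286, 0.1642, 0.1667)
B

Both distributions are close to uniform, making this a harder comparison.

H(A) = 2.5551 bits
H(B) = 2.5745 bits

The distribution closer to uniform has higher entropy.
Answer: B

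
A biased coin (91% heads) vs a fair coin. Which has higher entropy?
Fair coin

The fair coin is uniform (p=0.5), maximizing binary entropy at 1 bit. The biased coin has H(0.91) ≈ 0.436 bits — its outcome is more predictable, so its entropy is lower.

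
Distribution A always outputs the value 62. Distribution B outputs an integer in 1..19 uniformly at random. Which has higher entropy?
B

A is deterministic, so H(A) = 0. B is uniform over 19 outcomes, so H(B) = log₂(19) = 4.248 bits. Any distribution with genuine randomness has higher entropy than a deterministic one.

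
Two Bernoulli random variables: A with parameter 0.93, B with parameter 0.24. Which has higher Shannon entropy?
B

For binary distributions, entropy is maximized at p=0.5 and decreases as p moves toward 0 or 1.

H(A) = H(0.93) = 0.3659 bits
H(B) = H(0.24) = 0.7950 bits

Distribution B (p=0.24) is closer to uniform (p=0.5), so it has higher entropy.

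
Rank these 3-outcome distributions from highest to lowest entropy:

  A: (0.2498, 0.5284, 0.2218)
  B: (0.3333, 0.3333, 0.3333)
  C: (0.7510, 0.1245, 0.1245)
B > A > C

Key insight: Entropy is maximized by uniform distributions and minimized by concentrated distributions.

- Uniform distributions have maximum entropy log₂(3) = 1.5850 bits
- The more "peaked" or concentrated a distribution, the lower its entropy

Entropies:
  H(A) = 1.4681 bits
  H(B) = 1.5850 bits
  H(C) = 1.0587 bits

Ranking: B > A > C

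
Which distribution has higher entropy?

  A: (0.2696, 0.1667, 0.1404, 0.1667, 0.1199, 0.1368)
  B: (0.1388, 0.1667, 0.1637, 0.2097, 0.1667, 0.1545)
B

Both distributions are close to uniform, making this a harder comparison.

H(A) = 2.5286 bits
H(B) = 2.5733 bits

The distribution closer to uniform has higher entropy.
Answer: B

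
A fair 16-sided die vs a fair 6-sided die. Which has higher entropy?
16-sided die

Both are uniform distributions; for uniform over n outcomes, H = log₂(n). H(16-sided) = log₂(16) = 4.000 bits and H(6-sided) = log₂(6) = 2.585 bits. More outcomes in a uniform distribution means higher entropy.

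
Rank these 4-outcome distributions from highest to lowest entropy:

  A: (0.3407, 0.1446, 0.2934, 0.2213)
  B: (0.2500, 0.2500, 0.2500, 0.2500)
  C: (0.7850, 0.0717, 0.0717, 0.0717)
B > A > C

Key insight: Entropy is maximized by uniform distributions and minimized by concentrated distributions.

- Uniform distributions have maximum entropy log₂(4) = 2.0000 bits
- The more "peaked" or concentrated a distribution, the lower its entropy

Entropies:
  H(A) = 1.9333 bits
  H(B) = 2.0000 bits
  H(C) = 1.0917 bits

Ranking: B > A > C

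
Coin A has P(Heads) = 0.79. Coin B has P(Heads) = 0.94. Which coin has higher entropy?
A

For binary distributions, entropy is maximized at p=0.5 and decreases as p moves toward 0 or 1.

H(A) = H(0.79) = 0.7415 bits
H(B) = H(0.94) = 0.3274 bits

Distribution A (p=0.79) is closer to uniform (p=0.5), so it has higher entropy.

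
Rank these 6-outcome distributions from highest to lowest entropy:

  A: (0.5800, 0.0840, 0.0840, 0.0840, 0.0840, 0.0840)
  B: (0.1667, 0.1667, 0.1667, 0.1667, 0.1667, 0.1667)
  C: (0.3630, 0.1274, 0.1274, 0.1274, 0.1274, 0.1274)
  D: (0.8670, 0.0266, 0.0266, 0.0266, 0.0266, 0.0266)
B > C > A > D

Key insight: Entropy is maximized by uniform distributions and minimized by concentrated distributions.

Entropies:
  H(A) = 1.9567 bits
  H(B) = 2.5850 bits
  H(C) = 2.4242 bits
  H(D) = 0.8744 bits

Ranking: B > C > A > D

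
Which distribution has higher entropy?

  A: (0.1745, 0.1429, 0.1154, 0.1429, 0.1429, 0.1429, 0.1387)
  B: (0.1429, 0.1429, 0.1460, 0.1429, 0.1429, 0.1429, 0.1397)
B

Both distributions are close to uniform, making this a harder comparison.

H(A) = 2.7985 bits
H(B) = 2.8073 bits

The distribution closer to uniform has higher entropy.
Answer: B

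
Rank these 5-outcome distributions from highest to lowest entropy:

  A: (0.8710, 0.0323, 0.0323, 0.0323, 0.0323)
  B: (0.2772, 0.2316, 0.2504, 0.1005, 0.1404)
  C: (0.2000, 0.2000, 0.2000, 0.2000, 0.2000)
C > B > A

Key insight: Entropy is maximized by uniform distributions and minimized by concentrated distributions.

- Uniform distributions have maximum entropy log₂(5) = 2.3219 bits
- The more "peaked" or concentrated a distribution, the lower its entropy

Entropies:
  H(A) = 0.8127 bits
  H(B) = 2.2327 bits
  H(C) = 2.3219 bits

Ranking: C > B > A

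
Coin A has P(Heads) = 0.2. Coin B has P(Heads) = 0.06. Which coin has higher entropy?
A

For binary distributions, entropy is maximized at p=0.5 and decreases as p moves toward 0 or 1.

H(A) = H(0.2) = 0.7219 bits
H(B) = H(0.06) = 0.3274 bits

Distribution A (p=0.2) is closer to uniform (p=0.5), so it has higher entropy.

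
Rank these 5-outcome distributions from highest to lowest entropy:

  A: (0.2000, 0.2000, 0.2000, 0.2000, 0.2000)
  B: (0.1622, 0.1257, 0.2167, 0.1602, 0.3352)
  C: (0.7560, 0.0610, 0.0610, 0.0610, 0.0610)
A > B > C

Key insight: Entropy is maximized by uniform distributions and minimized by concentrated distributions.

- Uniform distributions have maximum entropy log₂(5) = 2.3219 bits
- The more "peaked" or concentrated a distribution, the lower its entropy

Entropies:
  H(A) = 2.3219 bits
  H(B) = 2.2316 bits
  H(C) = 1.2896 bits

Ranking: A > B > C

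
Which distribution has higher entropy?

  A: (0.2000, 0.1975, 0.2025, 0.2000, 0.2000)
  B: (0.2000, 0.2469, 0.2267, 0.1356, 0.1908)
A

Both distributions are close to uniform, making this a harder comparison.

H(A) = 2.3219 bits
H(B) = 2.2949 bits

The distribution closer to uniform has higher entropy.
Answer: A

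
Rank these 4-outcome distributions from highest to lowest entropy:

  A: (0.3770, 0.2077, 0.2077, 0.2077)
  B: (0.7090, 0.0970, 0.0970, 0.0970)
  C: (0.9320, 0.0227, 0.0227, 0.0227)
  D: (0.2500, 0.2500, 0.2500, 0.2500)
D > A > B > C

Key insight: Entropy is maximized by uniform distributions and minimized by concentrated distributions.

Entropies:
  H(A) = 1.9433 bits
  H(B) = 1.3312 bits
  H(C) = 0.4662 bits
  H(D) = 2.0000 bits

Ranking: D > A > B > C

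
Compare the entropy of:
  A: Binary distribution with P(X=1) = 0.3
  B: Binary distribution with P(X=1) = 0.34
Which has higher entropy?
B

For binary distributions, entropy is maximized at p=0.5 and decreases as p moves toward 0 or 1.

H(A) = H(0.3) = 0.8813 bits
H(B) = H(0.34) = 0.9248 bits

Distribution B (p=0.34) is closer to uniform (p=0.5), so it has higher entropy.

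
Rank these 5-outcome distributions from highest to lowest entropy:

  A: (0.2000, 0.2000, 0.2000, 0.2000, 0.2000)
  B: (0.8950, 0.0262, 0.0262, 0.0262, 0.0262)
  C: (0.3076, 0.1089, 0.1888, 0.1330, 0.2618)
A > C > B

Key insight: Entropy is maximized by uniform distributions and minimized by concentrated distributions.

- Uniform distributions have maximum entropy log₂(5) = 2.3219 bits
- The more "peaked" or concentrated a distribution, the lower its entropy

Entropies:
  H(A) = 2.3219 bits
  H(B) = 0.6946 bits
  H(C) = 2.2188 bits

Ranking: A > C > B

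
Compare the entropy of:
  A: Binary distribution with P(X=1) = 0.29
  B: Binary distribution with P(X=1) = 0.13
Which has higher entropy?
A

For binary distributions, entropy is maximized at p=0.5 and decreases as p moves toward 0 or 1.

H(A) = H(0.29) = 0.8687 bits
H(B) = H(0.13) = 0.5574 bits

Distribution A (p=0.29) is closer to uniform (p=0.5), so it has higher entropy.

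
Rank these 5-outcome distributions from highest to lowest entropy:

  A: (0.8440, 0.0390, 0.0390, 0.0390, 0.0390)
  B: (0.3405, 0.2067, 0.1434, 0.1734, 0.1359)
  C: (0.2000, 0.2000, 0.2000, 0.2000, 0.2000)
C > B > A

Key insight: Entropy is maximized by uniform distributions and minimized by concentrated distributions.

- Uniform distributions have maximum entropy log₂(5) = 2.3219 bits
- The more "peaked" or concentrated a distribution, the lower its entropy

Entropies:
  H(A) = 0.9367 bits
  H(B) = 2.2309 bits
  H(C) = 2.3219 bits

Ranking: C > B > A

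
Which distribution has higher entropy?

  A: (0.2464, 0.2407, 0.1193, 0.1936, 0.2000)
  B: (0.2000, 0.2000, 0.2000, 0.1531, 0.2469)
B

Both distributions are close to uniform, making this a harder comparison.

H(A) = 2.2814 bits
H(B) = 2.3059 bits

The distribution closer to uniform has higher entropy.
Answer: B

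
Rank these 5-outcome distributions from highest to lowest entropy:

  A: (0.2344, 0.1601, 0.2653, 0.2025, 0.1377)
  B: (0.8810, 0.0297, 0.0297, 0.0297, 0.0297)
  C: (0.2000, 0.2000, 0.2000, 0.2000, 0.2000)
C > A > B

Key insight: Entropy is maximized by uniform distributions and minimized by concentrated distributions.

- Uniform distributions have maximum entropy log₂(5) = 2.3219 bits
- The more "peaked" or concentrated a distribution, the lower its entropy

Entropies:
  H(A) = 2.2820 bits
  H(B) = 0.7645 bits
  H(C) = 2.3219 bits

Ranking: C > A > B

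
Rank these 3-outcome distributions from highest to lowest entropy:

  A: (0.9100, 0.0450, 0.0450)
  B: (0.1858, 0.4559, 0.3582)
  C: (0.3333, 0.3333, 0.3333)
C > B > A

Key insight: Entropy is maximized by uniform distributions and minimized by concentrated distributions.

- Uniform distributions have maximum entropy log₂(3) = 1.5850 bits
- The more "peaked" or concentrated a distribution, the lower its entropy

Entropies:
  H(A) = 0.5265 bits
  H(B) = 1.4984 bits
  H(C) = 1.5850 bits

Ranking: C > B > A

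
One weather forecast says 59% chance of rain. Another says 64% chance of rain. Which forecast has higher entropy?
59% forecast

Treat each forecast as a Bernoulli distribution. Binary entropy is maximized at p=0.5 and falls off symmetrically toward 0 or 1. The 59% forecast is closer to 50%, so it is more uncertain. H(59%) ≈ 0.977 bits, H(64%) ≈ 0.943 bits.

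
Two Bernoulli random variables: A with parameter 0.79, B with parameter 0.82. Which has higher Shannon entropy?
A

For binary distributions, entropy is maximized at p=0.5 and decreases as p moves toward 0 or 1.

H(A) = H(0.79) = 0.7415 bits
H(B) = H(0.82) = 0.6801 bits

Distribution A (p=0.79) is closer to uniform (p=0.5), so it has higher entropy.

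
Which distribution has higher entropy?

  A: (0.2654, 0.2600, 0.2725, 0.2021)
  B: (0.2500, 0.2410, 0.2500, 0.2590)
B

Both distributions are close to uniform, making this a harder comparison.

H(A) = 1.9905 bits
H(B) = 1.9995 bits

The distribution closer to uniform has higher entropy.
Answer: B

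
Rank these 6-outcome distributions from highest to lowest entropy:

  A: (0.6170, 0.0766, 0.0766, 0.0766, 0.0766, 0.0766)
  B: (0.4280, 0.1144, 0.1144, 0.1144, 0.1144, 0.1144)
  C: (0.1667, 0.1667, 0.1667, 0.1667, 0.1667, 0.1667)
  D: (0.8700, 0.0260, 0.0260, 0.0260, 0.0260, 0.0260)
C > B > A > D

Key insight: Entropy is maximized by uniform distributions and minimized by concentrated distributions.

Entropies:
  H(A) = 1.8494 bits
  H(B) = 2.3131 bits
  H(C) = 2.5850 bits
  H(D) = 0.8593 bits

Ranking: C > B > A > D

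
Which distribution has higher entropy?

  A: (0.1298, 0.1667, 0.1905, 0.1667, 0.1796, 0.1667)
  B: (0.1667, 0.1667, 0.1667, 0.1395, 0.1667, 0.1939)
B

Both distributions are close to uniform, making this a harder comparison.

H(A) = 2.5755 bits
H(B) = 2.5785 bits

The distribution closer to uniform has higher entropy.
Answer: B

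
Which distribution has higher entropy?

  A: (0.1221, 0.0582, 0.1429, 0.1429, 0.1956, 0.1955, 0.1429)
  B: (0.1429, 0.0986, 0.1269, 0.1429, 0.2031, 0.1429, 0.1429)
B

Both distributions are close to uniform, making this a harder comparison.

H(A) = 2.7332 bits
H(B) = 2.7787 bits

The distribution closer to uniform has higher entropy.
Answer: B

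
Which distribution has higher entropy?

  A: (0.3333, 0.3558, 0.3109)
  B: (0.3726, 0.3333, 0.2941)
A

Both distributions are close to uniform, making this a harder comparison.

H(A) = 1.5828 bits
H(B) = 1.5783 bits

The distribution closer to uniform has higher entropy.
Answer: A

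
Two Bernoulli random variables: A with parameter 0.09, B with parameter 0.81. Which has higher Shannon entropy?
B

For binary distributions, entropy is maximized at p=0.5 and decreases as p moves toward 0 or 1.

H(A) = H(0.09) = 0.4365 bits
H(B) = H(0.81) = 0.7015 bits

Distribution B (p=0.81) is closer to uniform (p=0.5), so it has higher entropy.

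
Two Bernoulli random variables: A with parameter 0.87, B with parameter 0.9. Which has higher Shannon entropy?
A

For binary distributions, entropy is maximized at p=0.5 and decreases as p moves toward 0 or 1.

H(A) = H(0.87) = 0.5574 bits
H(B) = H(0.9) = 0.4690 bits

Distribution A (p=0.87) is closer to uniform (p=0.5), so it has higher entropy.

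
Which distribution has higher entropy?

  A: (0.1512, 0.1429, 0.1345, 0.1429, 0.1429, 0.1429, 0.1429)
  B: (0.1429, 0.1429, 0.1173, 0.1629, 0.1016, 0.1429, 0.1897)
A

Both distributions are close to uniform, making this a harder comparison.

H(A) = 2.8066 bits
H(B) = 2.7823 bits

The distribution closer to uniform has higher entropy.
Answer: A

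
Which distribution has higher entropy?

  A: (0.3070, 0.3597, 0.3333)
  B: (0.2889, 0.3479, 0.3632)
A

Both distributions are close to uniform, making this a harder comparison.

H(A) = 1.5820 bits
H(B) = 1.5782 bits

The distribution closer to uniform has higher entropy.
Answer: A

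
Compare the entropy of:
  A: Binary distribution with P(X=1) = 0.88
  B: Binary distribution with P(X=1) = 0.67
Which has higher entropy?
B

For binary distributions, entropy is maximized at p=0.5 and decreases as p moves toward 0 or 1.

H(A) = H(0.88) = 0.5294 bits
H(B) = H(0.67) = 0.9149 bits

Distribution B (p=0.67) is closer to uniform (p=0.5), so it has higher entropy.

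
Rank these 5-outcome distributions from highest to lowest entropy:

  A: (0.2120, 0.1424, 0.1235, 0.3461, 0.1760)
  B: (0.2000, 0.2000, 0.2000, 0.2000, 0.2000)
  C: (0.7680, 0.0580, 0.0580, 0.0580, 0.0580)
B > A > C

Key insight: Entropy is maximized by uniform distributions and minimized by concentrated distributions.

- Uniform distributions have maximum entropy log₂(5) = 2.3219 bits
- The more "peaked" or concentrated a distribution, the lower its entropy

Entropies:
  H(A) = 2.2184 bits
  H(B) = 2.3219 bits
  H(C) = 1.2455 bits

Ranking: B > A > C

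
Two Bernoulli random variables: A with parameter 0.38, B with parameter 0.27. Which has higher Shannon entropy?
A

For binary distributions, entropy is maximized at p=0.5 and decreases as p moves toward 0 or 1.

H(A) = H(0.38) = 0.9580 bits
H(B) = H(0.27) = 0.8415 bits

Distribution A (p=0.38) is closer to uniform (p=0.5), so it has higher entropy.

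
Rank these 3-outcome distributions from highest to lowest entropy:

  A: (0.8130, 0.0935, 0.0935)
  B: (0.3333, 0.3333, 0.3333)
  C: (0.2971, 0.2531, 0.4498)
B > C > A

Key insight: Entropy is maximized by uniform distributions and minimized by concentrated distributions.

- Uniform distributions have maximum entropy log₂(3) = 1.5850 bits
- The more "peaked" or concentrated a distribution, the lower its entropy

Entropies:
  H(A) = 0.8822 bits
  H(B) = 1.5850 bits
  H(C) = 1.5404 bits

Ranking: B > C > A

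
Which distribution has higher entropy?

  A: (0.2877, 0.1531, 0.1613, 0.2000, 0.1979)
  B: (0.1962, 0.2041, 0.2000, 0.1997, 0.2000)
B

Both distributions are close to uniform, making this a harder comparison.

H(A) = 2.2831 bits
H(B) = 2.3218 bits

The distribution closer to uniform has higher entropy.
Answer: B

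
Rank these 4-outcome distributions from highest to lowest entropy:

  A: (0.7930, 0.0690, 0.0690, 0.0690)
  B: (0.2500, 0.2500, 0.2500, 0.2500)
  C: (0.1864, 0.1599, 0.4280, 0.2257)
B > C > A

Key insight: Entropy is maximized by uniform distributions and minimized by concentrated distributions.

- Uniform distributions have maximum entropy log₂(4) = 2.0000 bits
- The more "peaked" or concentrated a distribution, the lower its entropy

Entropies:
  H(A) = 1.0638 bits
  H(B) = 2.0000 bits
  H(C) = 1.8834 bits

Ranking: B > C > A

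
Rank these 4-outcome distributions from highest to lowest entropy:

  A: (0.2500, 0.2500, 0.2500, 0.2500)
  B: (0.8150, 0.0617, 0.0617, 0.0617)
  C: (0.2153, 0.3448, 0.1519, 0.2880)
A > C > B

Key insight: Entropy is maximized by uniform distributions and minimized by concentrated distributions.

- Uniform distributions have maximum entropy log₂(4) = 2.0000 bits
- The more "peaked" or concentrated a distribution, the lower its entropy

Entropies:
  H(A) = 2.0000 bits
  H(B) = 0.9841 bits
  H(C) = 1.9369 bits

Ranking: A > C > B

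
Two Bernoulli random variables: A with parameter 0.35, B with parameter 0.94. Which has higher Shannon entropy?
A

For binary distributions, entropy is maximized at p=0.5 and decreases as p moves toward 0 or 1.

H(A) = H(0.35) = 0.9341 bits
H(B) = H(0.94) = 0.3274 bits

Distribution A (p=0.35) is closer to uniform (p=0.5), so it has higher entropy.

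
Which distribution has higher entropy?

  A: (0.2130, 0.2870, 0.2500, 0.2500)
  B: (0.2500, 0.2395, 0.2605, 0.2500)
B

Both distributions are close to uniform, making this a harder comparison.

H(A) = 1.9921 bits
H(B) = 1.9994 bits

The distribution closer to uniform has higher entropy.
Answer: B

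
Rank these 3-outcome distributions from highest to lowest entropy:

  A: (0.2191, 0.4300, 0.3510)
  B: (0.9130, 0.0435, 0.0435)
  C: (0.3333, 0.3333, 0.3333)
C > A > B

Key insight: Entropy is maximized by uniform distributions and minimized by concentrated distributions.

- Uniform distributions have maximum entropy log₂(3) = 1.5850 bits
- The more "peaked" or concentrated a distribution, the lower its entropy

Entropies:
  H(A) = 1.5336 bits
  H(B) = 0.5134 bits
  H(C) = 1.5850 bits

Ranking: C > A > B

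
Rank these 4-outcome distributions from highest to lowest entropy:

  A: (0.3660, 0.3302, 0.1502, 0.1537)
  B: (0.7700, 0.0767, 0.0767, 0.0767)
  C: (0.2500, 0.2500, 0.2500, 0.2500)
C > A > B

Key insight: Entropy is maximized by uniform distributions and minimized by concentrated distributions.

- Uniform distributions have maximum entropy log₂(4) = 2.0000 bits
- The more "peaked" or concentrated a distribution, the lower its entropy

Entropies:
  H(A) = 1.8846 bits
  H(B) = 1.1426 bits
  H(C) = 2.0000 bits

Ranking: C > A > B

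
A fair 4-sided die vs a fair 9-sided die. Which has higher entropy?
9-sided die

Both are uniform distributions; for uniform over n outcomes, H = log₂(n). H(4-sided) = log₂(4) = 2.000 bits and H(9-sided) = log₂(9) = 3.170 bits. More outcomes in a uniform distribution means higher entropy.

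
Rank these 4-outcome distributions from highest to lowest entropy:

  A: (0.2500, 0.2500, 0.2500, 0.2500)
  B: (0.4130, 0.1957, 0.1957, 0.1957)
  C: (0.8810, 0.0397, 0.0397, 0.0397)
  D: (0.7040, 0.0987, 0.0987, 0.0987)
A > B > D > C

Key insight: Entropy is maximized by uniform distributions and minimized by concentrated distributions.

Entropies:
  H(A) = 2.0000 bits
  H(B) = 1.9084 bits
  H(C) = 0.7151 bits
  H(D) = 1.3455 bits

Ranking: A > B > D > C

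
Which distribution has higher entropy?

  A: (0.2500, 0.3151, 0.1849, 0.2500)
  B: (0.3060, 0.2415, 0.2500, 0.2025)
B

Both distributions are close to uniform, making this a harder comparison.

H(A) = 1.9753 bits
H(B) = 1.9844 bits

The distribution closer to uniform has higher entropy.
Answer: B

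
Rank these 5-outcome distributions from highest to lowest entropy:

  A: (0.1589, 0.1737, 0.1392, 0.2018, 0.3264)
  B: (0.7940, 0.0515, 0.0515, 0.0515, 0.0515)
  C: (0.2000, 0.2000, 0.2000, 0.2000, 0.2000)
C > A > B

Key insight: Entropy is maximized by uniform distributions and minimized by concentrated distributions.

- Uniform distributions have maximum entropy log₂(5) = 2.3219 bits
- The more "peaked" or concentrated a distribution, the lower its entropy

Entropies:
  H(A) = 2.2495 bits
  H(B) = 1.1458 bits
  H(C) = 2.3219 bits

Ranking: C > A > B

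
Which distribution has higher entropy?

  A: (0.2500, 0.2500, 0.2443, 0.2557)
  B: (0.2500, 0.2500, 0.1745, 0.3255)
A

Both distributions are close to uniform, making this a harder comparison.

H(A) = 1.9998 bits
H(B) = 1.9666 bits

The distribution closer to uniform has higher entropy.
Answer: A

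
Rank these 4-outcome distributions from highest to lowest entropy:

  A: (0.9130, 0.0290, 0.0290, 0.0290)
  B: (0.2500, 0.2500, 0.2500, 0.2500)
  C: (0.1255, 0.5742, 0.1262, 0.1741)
B > C > A

Key insight: Entropy is maximized by uniform distributions and minimized by concentrated distributions.

- Uniform distributions have maximum entropy log₂(4) = 2.0000 bits
- The more "peaked" or concentrated a distribution, the lower its entropy

Entropies:
  H(A) = 0.5643 bits
  H(B) = 2.0000 bits
  H(C) = 1.6512 bits

Ranking: B > C > A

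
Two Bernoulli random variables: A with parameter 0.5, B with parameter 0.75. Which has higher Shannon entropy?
A

For binary distributions, entropy is maximized at p=0.5 and decreases as p moves toward 0 or 1.

H(A) = H(0.5) = 1.0000 bits
H(B) = H(0.75) = 0.8113 bits

Distribution A (p=0.5) is closer to uniform (p=0.5), so it has higher entropy.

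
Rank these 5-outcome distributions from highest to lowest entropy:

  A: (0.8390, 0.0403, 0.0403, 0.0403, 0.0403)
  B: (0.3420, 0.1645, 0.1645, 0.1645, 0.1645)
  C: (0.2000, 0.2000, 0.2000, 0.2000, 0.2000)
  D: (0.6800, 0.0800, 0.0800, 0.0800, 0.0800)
C > B > D > A

Key insight: Entropy is maximized by uniform distributions and minimized by concentrated distributions.

Entropies:
  H(A) = 0.9587 bits
  H(B) = 2.2427 bits
  H(C) = 2.3219 bits
  H(D) = 1.5444 bits

Ranking: C > B > D > A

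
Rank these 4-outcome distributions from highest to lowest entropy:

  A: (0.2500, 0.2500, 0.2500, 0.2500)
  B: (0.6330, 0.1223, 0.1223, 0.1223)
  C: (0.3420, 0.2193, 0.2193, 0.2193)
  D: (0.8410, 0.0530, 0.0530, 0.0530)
A > C > B > D

Key insight: Entropy is maximized by uniform distributions and minimized by concentrated distributions.

Entropies:
  H(A) = 2.0000 bits
  H(B) = 1.5300 bits
  H(C) = 1.9696 bits
  H(D) = 0.8839 bits

Ranking: A > C > B > D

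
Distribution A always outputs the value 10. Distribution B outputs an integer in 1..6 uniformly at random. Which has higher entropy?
B

A is deterministic, so H(A) = 0. B is uniform over 6 outcomes, so H(B) = log₂(6) = 2.585 bits. Any distribution with genuine randomness has higher entropy than a deterministic one.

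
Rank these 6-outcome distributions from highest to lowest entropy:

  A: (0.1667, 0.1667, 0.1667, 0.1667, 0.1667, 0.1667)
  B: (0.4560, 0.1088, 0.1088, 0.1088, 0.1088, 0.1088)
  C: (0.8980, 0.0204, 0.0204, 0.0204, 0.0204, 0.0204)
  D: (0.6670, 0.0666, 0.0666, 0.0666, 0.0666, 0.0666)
A > B > D > C

Key insight: Entropy is maximized by uniform distributions and minimized by concentrated distributions.

Entropies:
  H(A) = 2.5850 bits
  H(B) = 2.2575 bits
  H(C) = 0.7121 bits
  H(D) = 1.6912 bits

Ranking: A > B > D > C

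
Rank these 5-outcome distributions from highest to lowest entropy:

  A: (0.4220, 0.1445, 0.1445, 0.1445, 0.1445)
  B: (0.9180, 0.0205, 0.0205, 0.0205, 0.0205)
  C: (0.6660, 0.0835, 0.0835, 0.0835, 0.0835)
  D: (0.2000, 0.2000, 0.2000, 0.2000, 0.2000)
D > A > C > B

Key insight: Entropy is maximized by uniform distributions and minimized by concentrated distributions.

Entropies:
  H(A) = 2.1384 bits
  H(B) = 0.5732 bits
  H(C) = 1.5870 bits
  H(D) = 2.3219 bits

Ranking: D > A > C > B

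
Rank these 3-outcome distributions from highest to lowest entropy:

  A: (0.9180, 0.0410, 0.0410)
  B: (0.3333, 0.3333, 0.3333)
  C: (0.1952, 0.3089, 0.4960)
B > C > A

Key insight: Entropy is maximized by uniform distributions and minimized by concentrated distributions.

- Uniform distributions have maximum entropy log₂(3) = 1.5850 bits
- The more "peaked" or concentrated a distribution, the lower its entropy

Entropies:
  H(A) = 0.4912 bits
  H(B) = 1.5850 bits
  H(C) = 1.4853 bits

Ranking: B > C > A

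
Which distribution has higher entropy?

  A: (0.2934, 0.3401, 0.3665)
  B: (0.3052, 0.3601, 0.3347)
B

Both distributions are close to uniform, making this a harder comparison.

H(A) = 1.5790 bits
H(B) = 1.5817 bits

The distribution closer to uniform has higher entropy.
Answer: B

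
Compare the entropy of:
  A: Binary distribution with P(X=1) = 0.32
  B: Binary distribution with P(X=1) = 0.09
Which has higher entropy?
A

For binary distributions, entropy is maximized at p=0.5 and decreases as p moves toward 0 or 1.

H(A) = H(0.32) = 0.9044 bits
H(B) = H(0.09) = 0.4365 bits

Distribution A (p=0.32) is closer to uniform (p=0.5), so it has higher entropy.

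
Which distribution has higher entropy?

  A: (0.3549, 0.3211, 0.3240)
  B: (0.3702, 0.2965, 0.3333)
A

Both distributions are close to uniform, making this a harder comparison.

H(A) = 1.5835 bits
H(B) = 1.5791 bits

The distribution closer to uniform has higher entropy.
Answer: A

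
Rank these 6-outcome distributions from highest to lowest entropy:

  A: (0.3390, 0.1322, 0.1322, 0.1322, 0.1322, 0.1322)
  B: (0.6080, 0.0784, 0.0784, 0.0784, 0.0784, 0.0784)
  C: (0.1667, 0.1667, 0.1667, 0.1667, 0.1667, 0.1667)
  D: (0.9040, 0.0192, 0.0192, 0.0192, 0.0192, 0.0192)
C > A > B > D

Key insight: Entropy is maximized by uniform distributions and minimized by concentrated distributions.

Entropies:
  H(A) = 2.4587 bits
  H(B) = 1.8763 bits
  H(C) = 2.5850 bits
  H(D) = 0.6791 bits

Ranking: C > A > B > D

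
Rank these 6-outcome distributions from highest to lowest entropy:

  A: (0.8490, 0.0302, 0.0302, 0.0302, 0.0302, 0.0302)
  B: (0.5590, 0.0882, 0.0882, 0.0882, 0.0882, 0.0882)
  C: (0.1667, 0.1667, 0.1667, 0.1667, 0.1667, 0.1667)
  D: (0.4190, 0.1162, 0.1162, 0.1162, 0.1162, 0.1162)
C > D > B > A

Key insight: Entropy is maximized by uniform distributions and minimized by concentrated distributions.

Entropies:
  H(A) = 0.9629 bits
  H(B) = 2.0139 bits
  H(C) = 2.5850 bits
  H(D) = 2.3300 bits

Ranking: C > D > B > A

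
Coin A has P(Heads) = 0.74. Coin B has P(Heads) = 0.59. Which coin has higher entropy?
B

For binary distributions, entropy is maximized at p=0.5 and decreases as p moves toward 0 or 1.

H(A) = H(0.74) = 0.8267 bits
H(B) = H(0.59) = 0.9765 bits

Distribution B (p=0.59) is closer to uniform (p=0.5), so it has higher entropy.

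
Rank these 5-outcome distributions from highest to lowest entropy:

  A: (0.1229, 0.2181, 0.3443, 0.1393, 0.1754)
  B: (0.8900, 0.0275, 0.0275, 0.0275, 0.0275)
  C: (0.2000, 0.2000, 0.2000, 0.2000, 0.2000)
C > A > B

Key insight: Entropy is maximized by uniform distributions and minimized by concentrated distributions.

- Uniform distributions have maximum entropy log₂(5) = 2.3219 bits
- The more "peaked" or concentrated a distribution, the lower its entropy

Entropies:
  H(A) = 2.2171 bits
  H(B) = 0.7199 bits
  H(C) = 2.3219 bits

Ranking: C > A > B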